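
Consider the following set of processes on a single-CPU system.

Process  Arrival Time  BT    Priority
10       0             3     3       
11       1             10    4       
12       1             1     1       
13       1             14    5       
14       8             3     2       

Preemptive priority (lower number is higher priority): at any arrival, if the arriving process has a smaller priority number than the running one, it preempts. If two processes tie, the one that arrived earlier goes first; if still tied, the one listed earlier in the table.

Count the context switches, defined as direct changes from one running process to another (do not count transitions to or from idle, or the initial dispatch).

6

Gantt: | 10 0-1 | 12 1-2 | 10 2-4 | 11 4-8 | 14 8-11 | 11 11-17 | 13 17-31 |
Completion: 10=4  11=17  12=2  13=31  14=11
Turnaround (C−A): 10=4  11=16  12=1  13=30  14=3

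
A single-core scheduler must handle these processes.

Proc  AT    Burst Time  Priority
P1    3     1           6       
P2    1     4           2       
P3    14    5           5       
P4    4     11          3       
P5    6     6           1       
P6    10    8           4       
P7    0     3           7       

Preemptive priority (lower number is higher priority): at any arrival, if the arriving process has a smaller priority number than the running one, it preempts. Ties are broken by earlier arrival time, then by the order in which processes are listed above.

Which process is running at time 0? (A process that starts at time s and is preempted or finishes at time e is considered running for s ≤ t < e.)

Timeline: | P7 0-1 | P2 1-5 | P4 5-6 | P5 6-12 | P4 12-22 | P6 22-30 | P3 30-35 | P1 35-36 | P7 36-38 |
Completion: P1=36  P2=5  P3=35  P4=22  P5=12  P6=30  P7=38
Turnaround (C−A): P1=33  P2=4  P3=21  P4=18  P5=6  P6=20  P7=38

P7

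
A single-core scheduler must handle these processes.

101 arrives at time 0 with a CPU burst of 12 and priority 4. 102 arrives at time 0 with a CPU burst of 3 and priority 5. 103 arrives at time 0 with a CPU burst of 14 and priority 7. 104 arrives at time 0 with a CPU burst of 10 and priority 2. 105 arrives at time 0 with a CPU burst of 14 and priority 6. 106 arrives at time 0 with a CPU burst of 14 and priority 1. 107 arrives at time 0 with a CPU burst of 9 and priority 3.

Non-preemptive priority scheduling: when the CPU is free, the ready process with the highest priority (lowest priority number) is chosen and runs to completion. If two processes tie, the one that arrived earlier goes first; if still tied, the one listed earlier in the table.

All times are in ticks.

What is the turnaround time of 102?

48

Gantt: | 106 0-14 | 104 14-24 | 107 24-33 | 101 33-45 | 102 45-48 | 105 48-62 | 103 62-76 |
Completion: 101=45  102=48  103=76  104=24  105=62  106=14  107=33
Turnaround (C−A): 101=45  102=48  103=76  104=24  105=62  106=14  107=33
Turnaround(102) = completion − arrival = 48 − 0 = 48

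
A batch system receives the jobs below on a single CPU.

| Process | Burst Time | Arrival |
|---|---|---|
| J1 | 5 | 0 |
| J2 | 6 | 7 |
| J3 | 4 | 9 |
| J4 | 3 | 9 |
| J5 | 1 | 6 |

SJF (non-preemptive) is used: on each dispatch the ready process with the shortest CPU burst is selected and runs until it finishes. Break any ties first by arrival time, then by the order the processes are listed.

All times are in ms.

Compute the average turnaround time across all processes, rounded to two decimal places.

Gantt: | J1 0-5 | idle 5-6 | J5 6-7 | J2 7-13 | J4 13-16 | J3 16-20 |
Completion: J1=5  J2=13  J3=20  J4=16  J5=7
Turnaround times: J1=5, J2=6, J3=11, J4=7, J5=1
Average turnaround = (5+6+11+7+1) / 5 = 30/5 = 6.00

6.00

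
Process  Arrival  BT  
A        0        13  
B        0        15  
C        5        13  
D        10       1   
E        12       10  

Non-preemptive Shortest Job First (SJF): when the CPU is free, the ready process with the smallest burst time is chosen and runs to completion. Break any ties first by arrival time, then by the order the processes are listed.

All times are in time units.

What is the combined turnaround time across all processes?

113

Timeline: | A 0-13 | D 13-14 | E 14-24 | C 24-37 | B 37-52 |
Completion: A=13  B=52  C=37  D=14  E=24
Turnaround (C−A): A=13  B=52  C=32  D=4  E=12
Turnaround = completion − arrival: A=13, B=52, C=32, D=4, E=12
Total turnaround = 13 + 52 + 32 + 4 + 12 = 113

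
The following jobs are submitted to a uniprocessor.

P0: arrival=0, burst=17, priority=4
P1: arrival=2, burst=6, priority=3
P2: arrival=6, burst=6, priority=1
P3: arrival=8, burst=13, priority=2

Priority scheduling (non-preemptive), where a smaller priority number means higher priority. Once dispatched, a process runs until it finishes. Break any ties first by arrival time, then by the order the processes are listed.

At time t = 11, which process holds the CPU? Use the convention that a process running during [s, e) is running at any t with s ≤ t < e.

Timeline: | P0 0-17 | P2 17-23 | P3 23-36 | P1 36-42 |
Completion: P0=17  P1=42  P2=23  P3=36
Turnaround (C−A): P0=17  P1=40  P2=17  P3=28

P0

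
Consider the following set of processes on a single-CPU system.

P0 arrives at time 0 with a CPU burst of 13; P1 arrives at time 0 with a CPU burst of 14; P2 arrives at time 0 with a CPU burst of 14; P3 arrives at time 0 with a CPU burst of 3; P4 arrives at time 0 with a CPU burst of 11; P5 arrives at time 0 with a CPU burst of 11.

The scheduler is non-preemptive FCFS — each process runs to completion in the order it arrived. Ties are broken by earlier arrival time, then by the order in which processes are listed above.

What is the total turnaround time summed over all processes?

246

Schedule: | P0 0-13 | P1 13-27 | P2 27-41 | P3 41-44 | P4 44-55 | P5 55-66 |
Completion: P0=13  P1=27  P2=41  P3=44  P4=55  P5=66
Turnaround (C−A): P0=13  P1=27  P2=41  P3=44  P4=55  P5=66
Turnaround = completion − arrival: P0=13, P1=27, P2=41, P3=44, P4=55, P5=66
Total turnaround = 13 + 27 + 41 + 44 + 55 + 66 = 246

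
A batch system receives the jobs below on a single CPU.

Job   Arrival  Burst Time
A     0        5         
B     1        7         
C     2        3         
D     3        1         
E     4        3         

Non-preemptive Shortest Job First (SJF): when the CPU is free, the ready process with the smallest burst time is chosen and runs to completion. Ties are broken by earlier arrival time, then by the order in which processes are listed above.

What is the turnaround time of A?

5

Gantt: | A 0-5 | D 5-6 | C 6-9 | E 9-12 | B 12-19 |
Completion: A=5  B=19  C=9  D=6  E=12
Turnaround (C−A): A=5  B=18  C=7  D=3  E=8
Turnaround(A) = completion − arrival = 5 − 0 = 5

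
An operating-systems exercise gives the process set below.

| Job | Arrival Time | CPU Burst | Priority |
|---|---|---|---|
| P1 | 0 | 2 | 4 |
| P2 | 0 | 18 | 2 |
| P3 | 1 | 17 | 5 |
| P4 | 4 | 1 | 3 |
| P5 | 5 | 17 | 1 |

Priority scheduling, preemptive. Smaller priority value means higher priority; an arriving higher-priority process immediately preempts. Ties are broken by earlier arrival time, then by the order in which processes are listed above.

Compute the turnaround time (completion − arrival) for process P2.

35

Gantt: | P2 0-5 | P5 5-22 | P2 22-35 | P4 35-36 | P1 36-38 | P3 38-55 |
Completion: P1=38  P2=35  P3=55  P4=36  P5=22
Turnaround (C−A): P1=38  P2=35  P3=54  P4=32  P5=17
Turnaround(P2) = completion − arrival = 35 − 0 = 35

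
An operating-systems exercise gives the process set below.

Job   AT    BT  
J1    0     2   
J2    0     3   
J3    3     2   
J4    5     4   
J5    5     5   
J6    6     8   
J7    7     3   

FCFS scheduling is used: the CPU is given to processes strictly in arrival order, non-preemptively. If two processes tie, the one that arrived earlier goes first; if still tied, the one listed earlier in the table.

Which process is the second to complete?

J2

Timeline: | J1 0-2 | J2 2-5 | J3 5-7 | J4 7-11 | J5 11-16 | J6 16-24 | J7 24-27 |
Completion: J1=2  J2=5  J3=7  J4=11  J5=16  J6=24  J7=27
Turnaround (C−A): J1=2  J2=5  J3=4  J4=6  J5=11  J6=18  J7=20
Finish order: J1 → J2 → J3 → J4 → J5 → J6 → J7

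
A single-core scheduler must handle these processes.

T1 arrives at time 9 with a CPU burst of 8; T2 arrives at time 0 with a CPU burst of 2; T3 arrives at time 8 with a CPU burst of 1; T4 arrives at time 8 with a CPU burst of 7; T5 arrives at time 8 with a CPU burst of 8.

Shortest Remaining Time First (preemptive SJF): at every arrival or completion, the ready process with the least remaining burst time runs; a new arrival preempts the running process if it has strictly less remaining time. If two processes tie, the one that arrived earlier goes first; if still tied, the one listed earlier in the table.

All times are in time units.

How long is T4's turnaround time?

8

Schedule: | T2 0-2 | idle 2-8 | T3 8-9 | T4 9-16 | T5 16-24 | T1 24-32 |
Completion: T1=32  T2=2  T3=9  T4=16  T5=24
Turnaround(T4) = completion − arrival = 16 − 8 = 8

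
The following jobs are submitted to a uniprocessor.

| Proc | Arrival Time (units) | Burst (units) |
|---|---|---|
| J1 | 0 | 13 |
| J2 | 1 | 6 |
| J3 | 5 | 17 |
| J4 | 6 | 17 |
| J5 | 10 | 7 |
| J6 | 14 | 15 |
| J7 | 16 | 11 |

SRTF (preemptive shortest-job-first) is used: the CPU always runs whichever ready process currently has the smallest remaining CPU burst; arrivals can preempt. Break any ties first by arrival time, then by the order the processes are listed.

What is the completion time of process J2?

Schedule: | J1 0-1 | J2 1-7 | J1 7-10 | J5 10-17 | J1 17-26 | J7 26-37 | J6 37-52 | J3 52-69 | J4 69-86 |
Completion: J1=26  J2=7  J3=69  J4=86  J5=17  J6=52  J7=37
Turnaround (C−A): J1=26  J2=6  J3=64  J4=80  J5=7  J6=38  J7=21

7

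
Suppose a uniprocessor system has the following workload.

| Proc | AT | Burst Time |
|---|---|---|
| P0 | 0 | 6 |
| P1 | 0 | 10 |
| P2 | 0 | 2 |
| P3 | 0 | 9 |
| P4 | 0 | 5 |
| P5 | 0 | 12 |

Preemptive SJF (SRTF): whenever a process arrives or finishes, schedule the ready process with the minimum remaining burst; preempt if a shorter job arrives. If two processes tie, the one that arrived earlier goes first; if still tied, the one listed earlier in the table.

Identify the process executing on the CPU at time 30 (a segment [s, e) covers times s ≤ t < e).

Gantt: | P2 0-2 | P4 2-7 | P0 7-13 | P3 13-22 | P1 22-32 | P5 32-44 |
Completion: P0=13  P1=32  P2=2  P3=22  P4=7  P5=44
Turnaround (C−A): P0=13  P1=32  P2=2  P3=22  P4=7  P5=44

P1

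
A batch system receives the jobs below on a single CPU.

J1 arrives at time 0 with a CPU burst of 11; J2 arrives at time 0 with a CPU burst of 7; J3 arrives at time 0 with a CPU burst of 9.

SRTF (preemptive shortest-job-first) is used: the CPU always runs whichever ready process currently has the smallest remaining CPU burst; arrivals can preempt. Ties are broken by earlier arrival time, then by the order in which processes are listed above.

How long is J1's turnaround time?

27

Gantt: | J2 0-7 | J3 7-16 | J1 16-27 |
Completion: J1=27  J2=7  J3=16
Turnaround(J1) = completion − arrival = 27 − 0 = 27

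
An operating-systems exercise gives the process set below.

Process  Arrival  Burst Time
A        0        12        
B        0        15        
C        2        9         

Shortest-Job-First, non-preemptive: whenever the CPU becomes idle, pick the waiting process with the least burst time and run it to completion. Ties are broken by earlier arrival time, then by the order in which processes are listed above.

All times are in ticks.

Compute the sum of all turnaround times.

Schedule: | A 0-12 | C 12-21 | B 21-36 |
Completion: A=12  B=36  C=21
Turnaround (C−A): A=12  B=36  C=19
Turnaround = completion − arrival: A=12, B=36, C=19
Total turnaround = 12 + 36 + 19 = 67

67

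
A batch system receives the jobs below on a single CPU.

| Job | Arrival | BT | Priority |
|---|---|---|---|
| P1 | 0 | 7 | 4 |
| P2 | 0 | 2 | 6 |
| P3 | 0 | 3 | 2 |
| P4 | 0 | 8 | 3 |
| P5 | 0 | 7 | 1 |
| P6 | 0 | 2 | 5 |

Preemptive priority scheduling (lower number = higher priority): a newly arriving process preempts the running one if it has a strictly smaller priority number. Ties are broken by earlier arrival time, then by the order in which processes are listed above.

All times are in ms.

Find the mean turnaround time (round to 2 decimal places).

Gantt: | P5 0-7 | P3 7-10 | P4 10-18 | P1 18-25 | P6 25-27 | P2 27-29 |
Completion: P1=25  P2=29  P3=10  P4=18  P5=7  P6=27
Turnaround (C−A): P1=25  P2=29  P3=10  P4=18  P5=7  P6=27
Turnaround times: P1=25, P2=29, P3=10, P4=18, P5=7, P6=27
Average turnaround = (25+29+10+18+7+27) / 6 = 116/6 = 19.33

19.33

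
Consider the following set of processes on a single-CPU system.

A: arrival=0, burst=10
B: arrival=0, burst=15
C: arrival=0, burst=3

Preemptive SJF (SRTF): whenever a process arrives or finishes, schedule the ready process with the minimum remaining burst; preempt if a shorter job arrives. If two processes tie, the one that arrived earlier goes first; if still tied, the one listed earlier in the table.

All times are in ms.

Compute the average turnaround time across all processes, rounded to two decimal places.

14.67

Gantt: | C 0-3 | A 3-13 | B 13-28 |
Completion: A=13  B=28  C=3
Turnaround (C−A): A=13  B=28  C=3
Turnaround times: A=13, B=28, C=3
Average turnaround = (13+28+3) / 3 = 44/3 = 14.67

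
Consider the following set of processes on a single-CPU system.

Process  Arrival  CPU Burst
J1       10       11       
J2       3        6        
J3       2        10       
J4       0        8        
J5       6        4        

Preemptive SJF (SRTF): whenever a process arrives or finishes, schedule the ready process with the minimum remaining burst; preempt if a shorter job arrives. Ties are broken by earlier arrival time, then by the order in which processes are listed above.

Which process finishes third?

Gantt: | J4 0-8 | J5 8-12 | J2 12-18 | J3 18-28 | J1 28-39 |
Completion: J1=39  J2=18  J3=28  J4=8  J5=12
Turnaround (C−A): J1=29  J2=15  J3=26  J4=8  J5=6
Finish order: J4 → J5 → J2 → J3 → J1

J2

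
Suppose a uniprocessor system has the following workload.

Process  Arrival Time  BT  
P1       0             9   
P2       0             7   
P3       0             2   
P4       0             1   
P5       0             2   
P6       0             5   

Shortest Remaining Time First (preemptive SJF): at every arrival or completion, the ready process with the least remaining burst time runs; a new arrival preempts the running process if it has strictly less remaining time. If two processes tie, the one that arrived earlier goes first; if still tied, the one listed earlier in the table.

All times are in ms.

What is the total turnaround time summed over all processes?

62

Gantt: | P4 0-1 | P3 1-3 | P5 3-5 | P6 5-10 | P2 10-17 | P1 17-26 |
Completion: P1=26  P2=17  P3=3  P4=1  P5=5  P6=10
Turnaround = completion − arrival: P1=26, P2=17, P3=3, P4=1, P5=5, P6=10
Total turnaround = 26 + 17 + 3 + 1 + 5 + 10 = 62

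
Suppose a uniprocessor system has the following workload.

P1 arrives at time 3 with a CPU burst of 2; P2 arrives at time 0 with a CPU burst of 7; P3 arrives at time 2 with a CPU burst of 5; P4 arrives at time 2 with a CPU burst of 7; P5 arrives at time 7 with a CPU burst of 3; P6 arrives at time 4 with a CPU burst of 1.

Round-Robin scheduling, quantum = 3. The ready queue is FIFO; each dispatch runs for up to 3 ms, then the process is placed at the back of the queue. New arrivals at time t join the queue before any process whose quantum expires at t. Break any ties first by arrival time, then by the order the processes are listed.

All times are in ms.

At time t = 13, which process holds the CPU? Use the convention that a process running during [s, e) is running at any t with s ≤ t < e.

P2

Timeline: | P2 0-3 | P3 3-6 | P4 6-9 | P1 9-11 | P2 11-14 | P6 14-15 | P3 15-17 | P5 17-20 | P4 20-23 | P2 23-24 | P4 24-25 |
Completion: P1=11  P2=24  P3=17  P4=25  P5=20  P6=15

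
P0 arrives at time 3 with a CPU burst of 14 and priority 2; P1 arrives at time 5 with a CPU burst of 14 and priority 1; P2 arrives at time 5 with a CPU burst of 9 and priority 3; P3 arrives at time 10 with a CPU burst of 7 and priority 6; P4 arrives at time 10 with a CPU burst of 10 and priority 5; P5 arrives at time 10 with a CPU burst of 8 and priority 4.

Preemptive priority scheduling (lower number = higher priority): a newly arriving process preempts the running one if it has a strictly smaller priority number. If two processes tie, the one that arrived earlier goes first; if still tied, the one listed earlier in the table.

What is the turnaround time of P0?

Timeline: | idle 0-3 | P0 3-5 | P1 5-19 | P0 19-31 | P2 31-40 | P5 40-48 | P4 48-58 | P3 58-65 |
Completion: P0=31  P1=19  P2=40  P3=65  P4=58  P5=48
Turnaround (C−A): P0=28  P1=14  P2=35  P3=55  P4=48  P5=38
Turnaround(P0) = completion − arrival = 31 − 3 = 28

28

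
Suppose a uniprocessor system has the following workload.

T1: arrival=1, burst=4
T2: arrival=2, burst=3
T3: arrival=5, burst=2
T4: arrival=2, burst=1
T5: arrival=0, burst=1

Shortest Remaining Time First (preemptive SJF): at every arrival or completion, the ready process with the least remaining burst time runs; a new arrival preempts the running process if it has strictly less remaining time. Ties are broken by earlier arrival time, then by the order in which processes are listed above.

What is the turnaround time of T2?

Timeline: | T5 0-1 | T1 1-2 | T4 2-3 | T1 3-6 | T3 6-8 | T2 8-11 |
Completion: T1=6  T2=11  T3=8  T4=3  T5=1
Turnaround (C−A): T1=5  T2=9  T3=3  T4=1  T5=1
Turnaround(T2) = completion − arrival = 11 − 2 = 9

9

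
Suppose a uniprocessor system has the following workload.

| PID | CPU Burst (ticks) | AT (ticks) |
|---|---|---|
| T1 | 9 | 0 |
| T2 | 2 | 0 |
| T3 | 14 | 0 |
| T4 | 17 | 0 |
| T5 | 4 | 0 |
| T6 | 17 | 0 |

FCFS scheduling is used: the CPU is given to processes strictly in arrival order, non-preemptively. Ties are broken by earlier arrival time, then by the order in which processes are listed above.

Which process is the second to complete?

Gantt: | T1 0-9 | T2 9-11 | T3 11-25 | T4 25-42 | T5 42-46 | T6 46-63 |
Completion: T1=9  T2=11  T3=25  T4=42  T5=46  T6=63
Turnaround (C−A): T1=9  T2=11  T3=25  T4=42  T5=46  T6=63
Finish order: T1 → T2 → T3 → T4 → T5 → T6

T2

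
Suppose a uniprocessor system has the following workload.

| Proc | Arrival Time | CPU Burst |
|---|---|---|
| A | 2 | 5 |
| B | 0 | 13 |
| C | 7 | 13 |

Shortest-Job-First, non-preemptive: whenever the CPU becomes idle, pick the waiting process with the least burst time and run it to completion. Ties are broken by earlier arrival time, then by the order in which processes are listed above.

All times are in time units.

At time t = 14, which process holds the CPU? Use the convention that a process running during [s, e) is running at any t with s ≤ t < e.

A

Schedule: | B 0-13 | A 13-18 | C 18-31 |
Completion: A=18  B=13  C=31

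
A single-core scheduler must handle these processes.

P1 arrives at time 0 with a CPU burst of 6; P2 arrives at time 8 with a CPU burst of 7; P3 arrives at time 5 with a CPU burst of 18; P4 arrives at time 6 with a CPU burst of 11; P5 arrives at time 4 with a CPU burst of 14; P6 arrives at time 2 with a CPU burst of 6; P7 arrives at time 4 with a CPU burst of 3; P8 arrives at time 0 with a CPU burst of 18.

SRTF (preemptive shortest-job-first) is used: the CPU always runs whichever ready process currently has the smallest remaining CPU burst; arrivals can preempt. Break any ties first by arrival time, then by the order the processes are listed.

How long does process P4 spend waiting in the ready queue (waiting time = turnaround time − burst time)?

16

Schedule: | P1 0-6 | P7 6-9 | P6 9-15 | P2 15-22 | P4 22-33 | P5 33-47 | P8 47-65 | P3 65-83 |
Completion: P1=6  P2=22  P3=83  P4=33  P5=47  P6=15  P7=9  P8=65
Turnaround (C−A): P1=6  P2=14  P3=78  P4=27  P5=43  P6=13  P7=5  P8=65
Waiting(P4) = turnaround − burst = 27 − 11 = 16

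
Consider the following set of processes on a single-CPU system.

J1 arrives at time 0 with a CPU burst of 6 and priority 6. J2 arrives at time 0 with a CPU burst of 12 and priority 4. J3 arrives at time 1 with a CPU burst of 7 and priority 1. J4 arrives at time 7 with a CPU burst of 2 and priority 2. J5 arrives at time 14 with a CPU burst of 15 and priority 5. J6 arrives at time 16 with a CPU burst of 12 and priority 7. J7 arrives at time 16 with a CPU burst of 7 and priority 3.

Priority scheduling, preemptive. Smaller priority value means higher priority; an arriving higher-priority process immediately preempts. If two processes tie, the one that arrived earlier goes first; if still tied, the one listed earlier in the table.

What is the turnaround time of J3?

Timeline: | J2 0-1 | J3 1-8 | J4 8-10 | J2 10-16 | J7 16-23 | J2 23-28 | J5 28-43 | J1 43-49 | J6 49-61 |
Completion: J1=49  J2=28  J3=8  J4=10  J5=43  J6=61  J7=23
Turnaround (C−A): J1=49  J2=28  J3=7  J4=3  J5=29  J6=45  J7=7
Turnaround(J3) = completion − arrival = 8 − 1 = 7

7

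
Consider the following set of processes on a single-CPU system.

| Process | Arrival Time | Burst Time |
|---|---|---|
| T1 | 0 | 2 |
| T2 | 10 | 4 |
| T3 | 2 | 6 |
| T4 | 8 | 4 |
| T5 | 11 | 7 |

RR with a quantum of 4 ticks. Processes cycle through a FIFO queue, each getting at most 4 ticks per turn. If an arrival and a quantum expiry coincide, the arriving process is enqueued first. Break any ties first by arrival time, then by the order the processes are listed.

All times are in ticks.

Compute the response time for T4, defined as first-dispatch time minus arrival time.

Gantt: | T1 0-2 | T3 2-8 | T4 8-12 | T2 12-16 | T5 16-23 |
Completion: T1=2  T2=16  T3=8  T4=12  T5=23
Response(T4) = first start − arrival = 8 − 8 = 0

0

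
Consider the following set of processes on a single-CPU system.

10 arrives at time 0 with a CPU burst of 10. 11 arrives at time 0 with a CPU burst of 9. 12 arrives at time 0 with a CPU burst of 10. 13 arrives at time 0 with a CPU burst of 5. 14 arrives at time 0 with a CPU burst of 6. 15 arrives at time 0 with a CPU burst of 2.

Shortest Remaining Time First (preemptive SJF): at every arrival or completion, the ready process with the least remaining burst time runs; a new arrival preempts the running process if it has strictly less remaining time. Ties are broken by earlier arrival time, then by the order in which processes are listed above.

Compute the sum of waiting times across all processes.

76

Gantt: | 15 0-2 | 13 2-7 | 14 7-13 | 11 13-22 | 10 22-32 | 12 32-42 |
Completion: 10=32  11=22  12=42  13=7  14=13  15=2
Waiting = turnaround − burst: 10=22, 11=13, 12=32, 13=2, 14=7, 15=0
Total waiting = 22 + 13 + 32 + 2 + 7 + 0 = 76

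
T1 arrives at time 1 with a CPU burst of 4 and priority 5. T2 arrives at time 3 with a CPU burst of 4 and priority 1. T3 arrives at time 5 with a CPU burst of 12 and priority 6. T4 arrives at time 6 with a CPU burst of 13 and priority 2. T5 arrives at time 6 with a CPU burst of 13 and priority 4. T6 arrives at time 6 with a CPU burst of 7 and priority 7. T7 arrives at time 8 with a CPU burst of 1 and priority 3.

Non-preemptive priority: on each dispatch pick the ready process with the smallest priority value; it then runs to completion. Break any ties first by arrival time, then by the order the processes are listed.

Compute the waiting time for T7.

Gantt: | idle 0-1 | T1 1-5 | T2 5-9 | T4 9-22 | T7 22-23 | T5 23-36 | T3 36-48 | T6 48-55 |
Completion: T1=5  T2=9  T3=48  T4=22  T5=36  T6=55  T7=23
Turnaround (C−A): T1=4  T2=6  T3=43  T4=16  T5=30  T6=49  T7=15
Waiting(T7) = turnaround − burst = 15 − 1 = 14

14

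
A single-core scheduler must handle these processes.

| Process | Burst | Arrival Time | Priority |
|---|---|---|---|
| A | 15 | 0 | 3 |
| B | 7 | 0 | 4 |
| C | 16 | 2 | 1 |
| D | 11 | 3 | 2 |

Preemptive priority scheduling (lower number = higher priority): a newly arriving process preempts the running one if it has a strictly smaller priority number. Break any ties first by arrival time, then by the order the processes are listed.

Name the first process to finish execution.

C

Gantt: | A 0-2 | C 2-18 | D 18-29 | A 29-42 | B 42-49 |
Completion: A=42  B=49  C=18  D=29
Finish order: C → D → A → B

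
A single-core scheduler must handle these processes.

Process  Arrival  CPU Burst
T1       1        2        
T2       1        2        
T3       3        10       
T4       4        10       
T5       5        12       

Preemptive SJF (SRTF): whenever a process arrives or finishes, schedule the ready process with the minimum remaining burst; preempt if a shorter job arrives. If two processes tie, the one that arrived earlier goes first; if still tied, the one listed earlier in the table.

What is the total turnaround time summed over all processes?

Timeline: | idle 0-1 | T1 1-3 | T2 3-5 | T3 5-15 | T4 15-25 | T5 25-37 |
Completion: T1=3  T2=5  T3=15  T4=25  T5=37
Turnaround = completion − arrival: T1=2, T2=4, T3=12, T4=21, T5=32
Total turnaround = 2 + 4 + 12 + 21 + 32 = 71

71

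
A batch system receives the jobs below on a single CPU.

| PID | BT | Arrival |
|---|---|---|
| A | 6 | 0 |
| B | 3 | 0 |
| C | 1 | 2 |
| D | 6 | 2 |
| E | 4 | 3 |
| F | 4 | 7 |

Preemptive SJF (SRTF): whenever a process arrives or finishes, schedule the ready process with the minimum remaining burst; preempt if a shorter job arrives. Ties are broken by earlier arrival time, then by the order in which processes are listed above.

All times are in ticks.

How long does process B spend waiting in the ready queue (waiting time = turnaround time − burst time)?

Timeline: | B 0-3 | C 3-4 | E 4-8 | F 8-12 | A 12-18 | D 18-24 |
Completion: A=18  B=3  C=4  D=24  E=8  F=12
Waiting(B) = turnaround − burst = 3 − 3 = 0

0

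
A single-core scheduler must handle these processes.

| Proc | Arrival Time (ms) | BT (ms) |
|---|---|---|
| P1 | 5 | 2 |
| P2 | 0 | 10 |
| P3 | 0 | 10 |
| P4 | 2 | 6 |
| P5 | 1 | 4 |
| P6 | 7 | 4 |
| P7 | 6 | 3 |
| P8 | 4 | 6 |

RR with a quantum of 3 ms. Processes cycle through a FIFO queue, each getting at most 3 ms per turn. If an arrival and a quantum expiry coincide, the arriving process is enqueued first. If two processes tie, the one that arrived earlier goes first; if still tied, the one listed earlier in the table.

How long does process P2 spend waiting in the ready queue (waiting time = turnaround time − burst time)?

Timeline: | P2 0-3 | P3 3-6 | P5 6-9 | P4 9-12 | P2 12-15 | P8 15-18 | P1 18-20 | P7 20-23 | P3 23-26 | P6 26-29 | P5 29-30 | P4 30-33 | P2 33-36 | P8 36-39 | P3 39-42 | P6 42-43 | P2 43-44 | P3 44-45 |
Completion: P1=20  P2=44  P3=45  P4=33  P5=30  P6=43  P7=23  P8=39
Turnaround (C−A): P1=15  P2=44  P3=45  P4=31  P5=29  P6=36  P7=17  P8=35
Waiting(P2) = turnaround − burst = 44 − 10 = 34

34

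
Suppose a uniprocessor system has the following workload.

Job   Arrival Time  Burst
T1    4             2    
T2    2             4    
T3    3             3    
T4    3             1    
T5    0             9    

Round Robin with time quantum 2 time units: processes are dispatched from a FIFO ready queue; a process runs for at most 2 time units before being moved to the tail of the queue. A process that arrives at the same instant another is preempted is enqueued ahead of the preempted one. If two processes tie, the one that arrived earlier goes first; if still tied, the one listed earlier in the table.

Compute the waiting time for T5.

Schedule: | T5 0-2 | T2 2-4 | T5 4-6 | T3 6-8 | T4 8-9 | T1 9-11 | T2 11-13 | T5 13-15 | T3 15-16 | T5 16-19 |
Completion: T1=11  T2=13  T3=16  T4=9  T5=19
Turnaround (C−A): T1=7  T2=11  T3=13  T4=6  T5=19
Waiting(T5) = turnaround − burst = 19 − 9 = 10

10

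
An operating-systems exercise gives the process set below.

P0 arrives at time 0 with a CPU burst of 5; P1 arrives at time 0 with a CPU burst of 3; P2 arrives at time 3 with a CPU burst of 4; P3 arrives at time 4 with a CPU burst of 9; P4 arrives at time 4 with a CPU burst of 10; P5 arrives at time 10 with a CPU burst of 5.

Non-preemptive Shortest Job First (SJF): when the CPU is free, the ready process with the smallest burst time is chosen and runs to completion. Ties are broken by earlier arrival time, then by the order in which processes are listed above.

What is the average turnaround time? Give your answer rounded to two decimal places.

Schedule: | P1 0-3 | P2 3-7 | P0 7-12 | P5 12-17 | P3 17-26 | P4 26-36 |
Completion: P0=12  P1=3  P2=7  P3=26  P4=36  P5=17
Turnaround times: P0=12, P1=3, P2=4, P3=22, P4=32, P5=7
Average turnaround = (12+3+4+22+32+7) / 6 = 80/6 = 13.33

13.33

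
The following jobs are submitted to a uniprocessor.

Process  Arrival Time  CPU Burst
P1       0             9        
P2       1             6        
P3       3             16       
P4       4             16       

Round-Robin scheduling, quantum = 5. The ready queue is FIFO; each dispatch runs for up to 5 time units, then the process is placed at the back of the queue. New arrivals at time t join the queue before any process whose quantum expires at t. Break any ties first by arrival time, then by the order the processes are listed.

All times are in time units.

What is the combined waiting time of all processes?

Schedule: | P1 0-5 | P2 5-10 | P3 10-15 | P4 15-20 | P1 20-24 | P2 24-25 | P3 25-30 | P4 30-35 | P3 35-40 | P4 40-45 | P3 45-46 | P4 46-47 |
Completion: P1=24  P2=25  P3=46  P4=47
Turnaround (C−A): P1=24  P2=24  P3=43  P4=43
Waiting = turnaround − burst: P1=15, P2=18, P3=27, P4=27
Total waiting = 15 + 18 + 27 + 27 = 87

87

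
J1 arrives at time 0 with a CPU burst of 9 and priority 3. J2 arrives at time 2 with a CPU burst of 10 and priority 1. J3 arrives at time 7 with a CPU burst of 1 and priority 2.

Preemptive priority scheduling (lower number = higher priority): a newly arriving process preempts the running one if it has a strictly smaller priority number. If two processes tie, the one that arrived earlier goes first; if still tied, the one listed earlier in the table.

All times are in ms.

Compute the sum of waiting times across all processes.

16

Schedule: | J1 0-2 | J2 2-12 | J3 12-13 | J1 13-20 |
Completion: J1=20  J2=12  J3=13
Turnaround (C−A): J1=20  J2=10  J3=6
Waiting = turnaround − burst: J1=11, J2=0, J3=5
Total waiting = 11 + 0 + 5 = 16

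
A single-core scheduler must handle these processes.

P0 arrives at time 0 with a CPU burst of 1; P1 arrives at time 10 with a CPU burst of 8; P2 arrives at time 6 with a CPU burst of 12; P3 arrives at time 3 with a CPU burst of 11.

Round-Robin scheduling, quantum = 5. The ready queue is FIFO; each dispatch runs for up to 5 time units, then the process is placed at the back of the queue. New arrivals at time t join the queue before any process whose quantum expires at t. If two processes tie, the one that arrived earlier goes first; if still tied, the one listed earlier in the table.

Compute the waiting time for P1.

14

Gantt: | P0 0-1 | idle 1-3 | P3 3-8 | P2 8-13 | P3 13-18 | P1 18-23 | P2 23-28 | P3 28-29 | P1 29-32 | P2 32-34 |
Completion: P0=1  P1=32  P2=34  P3=29
Turnaround (C−A): P0=1  P1=22  P2=28  P3=26
Waiting(P1) = turnaround − burst = 22 − 8 = 14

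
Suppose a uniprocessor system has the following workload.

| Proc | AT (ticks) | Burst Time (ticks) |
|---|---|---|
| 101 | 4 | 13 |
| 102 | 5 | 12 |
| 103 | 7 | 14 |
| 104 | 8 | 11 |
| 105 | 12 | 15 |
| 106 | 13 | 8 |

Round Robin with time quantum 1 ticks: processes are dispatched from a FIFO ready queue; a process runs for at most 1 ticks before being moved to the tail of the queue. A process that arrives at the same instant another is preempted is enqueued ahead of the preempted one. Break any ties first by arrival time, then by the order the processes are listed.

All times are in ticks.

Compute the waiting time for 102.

Timeline: | idle 0-4 | 101 4-5 | 102 5-6 | 101 6-7 | 102 7-8 | 103 8-9 | 101 9-10 | 104 10-11 | 102 11-12 | 103 12-13 | 101 13-14 | 104 14-15 | 105 15-16 | 102 16-17 | 106 17-18 | 103 18-19 | 101 19-20 | 104 20-21 | 105 21-22 | 102 22-23 | 106 23-24 | 103 24-25 | 101 25-26 | 104 26-27 | 105 27-28 | 102 28-29 | 106 29-30 | 103 30-31 | 101 31-32 | 104 32-33 | 105 33-34 | 102 34-35 | 106 35-36 | 103 36-37 | 101 37-38 | 104 38-39 | 105 39-40 | 102 40-41 | 106 41-42 | 103 42-43 | 101 43-44 | 104 44-45 | 105 45-46 | 102 46-47 | 106 47-48 | 103 48-49 | 101 49-50 | 104 50-51 | 105 51-52 | 102 52-53 | 106 53-54 | 103 54-55 | 101 55-56 | 104 56-57 | 105 57-58 | 102 58-59 | 106 59-60 | 103 60-61 | 101 61-62 | 104 62-63 | 105 63-64 | 102 64-65 | 103 65-66 | 101 66-67 | 104 67-68 | 105 68-69 | 103 69-70 | 105 70-71 | 103 71-72 | 105 72-73 | 103 73-74 | 105 74-77 |
Completion: 101=67  102=65  103=74  104=68  105=77  106=60
Waiting(102) = turnaround − burst = 60 − 12 = 48

48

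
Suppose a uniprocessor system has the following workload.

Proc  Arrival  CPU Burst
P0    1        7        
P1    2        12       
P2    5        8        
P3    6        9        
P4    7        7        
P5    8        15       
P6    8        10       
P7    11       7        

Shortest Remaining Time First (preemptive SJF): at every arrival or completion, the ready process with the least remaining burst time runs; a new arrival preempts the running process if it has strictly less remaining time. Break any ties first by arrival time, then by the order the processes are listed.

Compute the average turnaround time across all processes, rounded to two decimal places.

Gantt: | idle 0-1 | P0 1-8 | P4 8-15 | P7 15-22 | P2 22-30 | P3 30-39 | P6 39-49 | P1 49-61 | P5 61-76 |
Completion: P0=8  P1=61  P2=30  P3=39  P4=15  P5=76  P6=49  P7=22
Turnaround times: P0=7, P1=59, P2=25, P3=33, P4=8, P5=68, P6=41, P7=11
Average turnaround = (7+59+25+33+8+68+41+11) / 8 = 252/8 = 31.50

31.50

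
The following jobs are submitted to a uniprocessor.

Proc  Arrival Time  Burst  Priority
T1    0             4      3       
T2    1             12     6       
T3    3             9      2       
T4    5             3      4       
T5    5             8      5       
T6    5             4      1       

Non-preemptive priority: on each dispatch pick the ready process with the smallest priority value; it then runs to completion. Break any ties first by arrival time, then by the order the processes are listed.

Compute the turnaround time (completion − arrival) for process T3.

10

Schedule: | T1 0-4 | T3 4-13 | T6 13-17 | T4 17-20 | T5 20-28 | T2 28-40 |
Completion: T1=4  T2=40  T3=13  T4=20  T5=28  T6=17
Turnaround(T3) = completion − arrival = 13 − 3 = 10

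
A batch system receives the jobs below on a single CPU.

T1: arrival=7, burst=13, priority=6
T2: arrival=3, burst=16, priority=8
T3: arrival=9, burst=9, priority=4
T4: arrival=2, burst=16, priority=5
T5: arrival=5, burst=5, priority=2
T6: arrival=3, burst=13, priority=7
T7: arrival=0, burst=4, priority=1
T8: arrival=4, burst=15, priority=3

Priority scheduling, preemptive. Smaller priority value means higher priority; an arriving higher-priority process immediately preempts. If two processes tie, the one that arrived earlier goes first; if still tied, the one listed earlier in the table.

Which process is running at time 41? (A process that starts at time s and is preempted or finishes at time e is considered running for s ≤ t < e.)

T4

Schedule: | T7 0-4 | T8 4-5 | T5 5-10 | T8 10-24 | T3 24-33 | T4 33-49 | T1 49-62 | T6 62-75 | T2 75-91 |
Completion: T1=62  T2=91  T3=33  T4=49  T5=10  T6=75  T7=4  T8=24
Turnaround (C−A): T1=55  T2=88  T3=24  T4=47  T5=5  T6=72  T7=4  T8=20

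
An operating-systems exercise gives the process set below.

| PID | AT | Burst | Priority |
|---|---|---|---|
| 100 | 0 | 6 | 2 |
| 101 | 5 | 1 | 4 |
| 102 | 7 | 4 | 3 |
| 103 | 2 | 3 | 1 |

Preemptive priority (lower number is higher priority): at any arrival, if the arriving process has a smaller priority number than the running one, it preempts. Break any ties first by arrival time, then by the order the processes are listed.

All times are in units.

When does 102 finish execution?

13

Timeline: | 100 0-2 | 103 2-5 | 100 5-9 | 102 9-13 | 101 13-14 |
Completion: 100=9  101=14  102=13  103=5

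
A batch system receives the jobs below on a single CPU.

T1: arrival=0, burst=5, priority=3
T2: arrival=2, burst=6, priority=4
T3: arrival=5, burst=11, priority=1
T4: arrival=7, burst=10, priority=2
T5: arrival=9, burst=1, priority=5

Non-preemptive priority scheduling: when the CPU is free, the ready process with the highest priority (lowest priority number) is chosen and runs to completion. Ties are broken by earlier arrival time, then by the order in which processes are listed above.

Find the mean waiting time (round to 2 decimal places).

11.20

Gantt: | T1 0-5 | T3 5-16 | T4 16-26 | T2 26-32 | T5 32-33 |
Completion: T1=5  T2=32  T3=16  T4=26  T5=33
Waiting times: T1=0, T2=24, T3=0, T4=9, T5=23
Average waiting = (0+24+0+9+23) / 5 = 56/5 = 11.20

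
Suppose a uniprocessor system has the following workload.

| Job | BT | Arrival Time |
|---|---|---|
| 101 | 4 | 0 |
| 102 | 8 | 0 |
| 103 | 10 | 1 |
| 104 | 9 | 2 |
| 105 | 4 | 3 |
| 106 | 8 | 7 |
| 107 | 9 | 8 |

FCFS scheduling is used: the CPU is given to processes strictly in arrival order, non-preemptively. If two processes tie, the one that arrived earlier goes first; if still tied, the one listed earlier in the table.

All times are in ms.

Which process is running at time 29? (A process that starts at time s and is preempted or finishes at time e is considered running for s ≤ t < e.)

Schedule: | 101 0-4 | 102 4-12 | 103 12-22 | 104 22-31 | 105 31-35 | 106 35-43 | 107 43-52 |
Completion: 101=4  102=12  103=22  104=31  105=35  106=43  107=52
Turnaround (C−A): 101=4  102=12  103=21  104=29  105=32  106=36  107=44

104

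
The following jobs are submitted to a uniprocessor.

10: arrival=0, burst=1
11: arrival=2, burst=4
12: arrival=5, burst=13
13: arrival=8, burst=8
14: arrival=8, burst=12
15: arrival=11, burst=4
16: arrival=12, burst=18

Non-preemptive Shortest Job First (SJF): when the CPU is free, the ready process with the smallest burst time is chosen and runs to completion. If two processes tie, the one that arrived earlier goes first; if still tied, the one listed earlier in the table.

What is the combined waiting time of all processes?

Timeline: | 10 0-1 | idle 1-2 | 11 2-6 | 12 6-19 | 15 19-23 | 13 23-31 | 14 31-43 | 16 43-61 |
Completion: 10=1  11=6  12=19  13=31  14=43  15=23  16=61
Turnaround (C−A): 10=1  11=4  12=14  13=23  14=35  15=12  16=49
Waiting = turnaround − burst: 10=0, 11=0, 12=1, 13=15, 14=23, 15=8, 16=31
Total waiting = 0 + 0 + 1 + 15 + 23 + 8 + 31 = 78

78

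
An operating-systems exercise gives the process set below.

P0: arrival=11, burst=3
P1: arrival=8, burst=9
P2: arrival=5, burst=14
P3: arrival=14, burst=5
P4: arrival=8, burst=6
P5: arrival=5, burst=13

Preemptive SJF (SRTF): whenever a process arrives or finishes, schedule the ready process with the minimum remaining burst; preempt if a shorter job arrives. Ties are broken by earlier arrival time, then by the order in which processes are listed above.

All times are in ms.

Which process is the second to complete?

P0

Gantt: | idle 0-5 | P5 5-8 | P4 8-14 | P0 14-17 | P3 17-22 | P1 22-31 | P5 31-41 | P2 41-55 |
Completion: P0=17  P1=31  P2=55  P3=22  P4=14  P5=41
Turnaround (C−A): P0=6  P1=23  P2=50  P3=8  P4=6  P5=36
Finish order: P4 → P0 → P3 → P1 → P5 → P2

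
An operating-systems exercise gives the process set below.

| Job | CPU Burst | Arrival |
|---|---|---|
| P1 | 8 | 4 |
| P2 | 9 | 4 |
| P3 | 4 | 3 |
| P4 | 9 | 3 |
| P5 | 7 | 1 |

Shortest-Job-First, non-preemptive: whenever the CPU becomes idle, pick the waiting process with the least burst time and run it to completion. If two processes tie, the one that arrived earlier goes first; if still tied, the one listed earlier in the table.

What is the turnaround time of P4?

Gantt: | idle 0-1 | P5 1-8 | P3 8-12 | P1 12-20 | P4 20-29 | P2 29-38 |
Completion: P1=20  P2=38  P3=12  P4=29  P5=8
Turnaround(P4) = completion − arrival = 29 − 3 = 26

26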